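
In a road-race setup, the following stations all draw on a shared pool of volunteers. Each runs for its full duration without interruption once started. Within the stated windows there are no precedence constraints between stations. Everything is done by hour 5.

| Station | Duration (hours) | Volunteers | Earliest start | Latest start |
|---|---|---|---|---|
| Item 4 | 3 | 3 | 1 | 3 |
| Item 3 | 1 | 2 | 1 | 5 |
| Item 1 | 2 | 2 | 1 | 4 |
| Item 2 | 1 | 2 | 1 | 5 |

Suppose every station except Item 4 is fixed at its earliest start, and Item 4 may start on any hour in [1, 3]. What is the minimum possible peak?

6

Item 4@1: h1:9  h2:5  h3:3  h4:0  h5:0 → peak 9
Item 4@2: h1:6  h2:5  h3:3  h4:3  h5:0 → peak 6
Item 4@3: h1:6  h2:2  h3:3  h4:3  h5:3 → peak 6
Best is Item 4@2, peak 6.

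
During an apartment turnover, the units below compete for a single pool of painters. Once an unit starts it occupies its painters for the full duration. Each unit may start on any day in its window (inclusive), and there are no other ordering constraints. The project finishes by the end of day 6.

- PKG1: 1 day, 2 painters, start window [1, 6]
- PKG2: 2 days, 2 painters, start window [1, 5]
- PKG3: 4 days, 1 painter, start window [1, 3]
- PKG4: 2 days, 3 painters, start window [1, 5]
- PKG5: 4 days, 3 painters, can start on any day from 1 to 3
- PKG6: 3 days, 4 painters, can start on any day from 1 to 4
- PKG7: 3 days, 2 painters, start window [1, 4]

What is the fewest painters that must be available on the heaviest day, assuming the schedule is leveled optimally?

Early-start (PKG1@1, PKG2@1, PKG3@1, PKG4@1, PKG5@1, PKG6@1, PKG7@1) gives peak 17: d1:17  d2:15  d3:10  d4:4  d5:0  d6:0.
Shift PKG2→2, PKG5→3, PKG6→4.
Schedule PKG1@1, PKG2@2, PKG3@1, PKG4@1, PKG5@3, PKG6@4, PKG7@1: d1:8  d2:8  d3:8  d4:8  d5:7  d6:7 — peak 8.
Total painter-days = 46 over 6 days ⇒ peak ≥ ⌈46/6⌉ = 8, so 8 is optimal.

8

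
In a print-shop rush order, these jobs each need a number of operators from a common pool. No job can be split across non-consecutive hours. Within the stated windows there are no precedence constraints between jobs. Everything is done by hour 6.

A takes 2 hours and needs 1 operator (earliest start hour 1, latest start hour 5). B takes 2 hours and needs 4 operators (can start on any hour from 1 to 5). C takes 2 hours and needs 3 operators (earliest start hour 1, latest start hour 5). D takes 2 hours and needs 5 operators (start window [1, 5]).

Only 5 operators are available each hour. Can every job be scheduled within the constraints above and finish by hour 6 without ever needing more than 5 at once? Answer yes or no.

yes

Schedule A@1, B@1, C@3, D@5: h1:5  h2:5  h3:3  h4:3  h5:5  h6:5 — peak 5 ≤ 5.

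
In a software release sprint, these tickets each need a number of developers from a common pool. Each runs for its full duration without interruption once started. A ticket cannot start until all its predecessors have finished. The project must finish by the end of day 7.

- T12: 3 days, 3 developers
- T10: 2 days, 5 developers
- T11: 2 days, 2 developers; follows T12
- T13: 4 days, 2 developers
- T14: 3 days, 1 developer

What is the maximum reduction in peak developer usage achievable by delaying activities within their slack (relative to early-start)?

5

Early-start peak: d1:11  d2:11  d3:6  d4:4  d5:2  d6:0  d7:0 ⇒ 11.
Leveled (T12@1, T10@6, T11@4, T13@1, T14@1): d1:6  d2:6  d3:6  d4:4  d5:2  d6:5  d7:5 ⇒ 6.
Reduction 11 − 6 = 5.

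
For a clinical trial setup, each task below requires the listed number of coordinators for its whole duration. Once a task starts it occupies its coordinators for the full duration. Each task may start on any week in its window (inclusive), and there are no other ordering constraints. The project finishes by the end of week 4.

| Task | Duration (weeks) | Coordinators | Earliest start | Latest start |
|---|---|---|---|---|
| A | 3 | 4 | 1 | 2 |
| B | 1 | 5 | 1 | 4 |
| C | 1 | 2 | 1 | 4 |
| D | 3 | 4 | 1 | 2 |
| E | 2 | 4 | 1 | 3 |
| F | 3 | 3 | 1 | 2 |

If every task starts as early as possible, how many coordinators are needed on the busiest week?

22

Early-start schedule: A@1, B@1, C@1, D@1, E@1, F@1.
Load per week: week 1: 22, week 2: 15, week 3: 11, week 4: 0.
Peak is 22.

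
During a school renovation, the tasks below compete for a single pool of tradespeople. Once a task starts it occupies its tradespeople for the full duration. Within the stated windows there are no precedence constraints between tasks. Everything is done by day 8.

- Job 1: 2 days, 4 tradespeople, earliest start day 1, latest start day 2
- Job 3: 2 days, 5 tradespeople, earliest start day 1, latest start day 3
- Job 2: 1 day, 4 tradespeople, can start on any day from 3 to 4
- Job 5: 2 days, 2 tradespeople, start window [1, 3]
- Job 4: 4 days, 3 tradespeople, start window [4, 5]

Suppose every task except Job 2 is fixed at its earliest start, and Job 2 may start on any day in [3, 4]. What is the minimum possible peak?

11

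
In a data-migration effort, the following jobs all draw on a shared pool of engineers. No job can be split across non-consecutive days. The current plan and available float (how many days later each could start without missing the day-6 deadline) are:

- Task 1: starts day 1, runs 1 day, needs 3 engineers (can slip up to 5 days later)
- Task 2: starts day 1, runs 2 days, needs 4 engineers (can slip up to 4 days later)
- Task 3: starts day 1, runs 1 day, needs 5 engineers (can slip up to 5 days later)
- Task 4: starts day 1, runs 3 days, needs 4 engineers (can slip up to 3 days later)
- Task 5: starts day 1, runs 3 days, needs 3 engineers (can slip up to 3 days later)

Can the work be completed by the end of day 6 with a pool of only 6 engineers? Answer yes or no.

Total engineer-days = 37; over 6 days the average is 37/6 > 6, so some day must exceed 6.

no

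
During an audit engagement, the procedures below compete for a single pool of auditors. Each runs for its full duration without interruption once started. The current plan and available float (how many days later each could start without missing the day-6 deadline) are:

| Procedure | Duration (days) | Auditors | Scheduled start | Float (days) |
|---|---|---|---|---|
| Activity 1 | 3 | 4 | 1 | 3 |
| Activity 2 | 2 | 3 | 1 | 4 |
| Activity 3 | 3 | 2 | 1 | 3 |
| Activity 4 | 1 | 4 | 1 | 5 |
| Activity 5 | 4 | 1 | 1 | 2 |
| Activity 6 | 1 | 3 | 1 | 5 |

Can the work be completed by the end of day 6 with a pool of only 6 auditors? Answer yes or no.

no

The minimum achievable peak is 7; 6 < 7, so no feasible schedule stays within the cap.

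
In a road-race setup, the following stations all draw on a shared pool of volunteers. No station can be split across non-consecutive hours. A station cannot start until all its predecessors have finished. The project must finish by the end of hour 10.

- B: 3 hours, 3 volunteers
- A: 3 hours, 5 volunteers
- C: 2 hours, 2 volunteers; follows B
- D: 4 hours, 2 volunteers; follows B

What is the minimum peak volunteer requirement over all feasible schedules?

5

Early-start (B@1, A@1, C@4, D@4) gives peak 8: h1:8  h2:8  h3:8  h4:4  h5:4  h6:2  h7:2  h8:0  h9:0  h10:0.
Shift A→4, C→7, D→7.
Schedule B@1, A@4, C@7, D@7: h1:3  h2:3  h3:3  h4:5  h5:5  h6:5  h7:4  h8:4  h9:2  h10:2 — peak 5.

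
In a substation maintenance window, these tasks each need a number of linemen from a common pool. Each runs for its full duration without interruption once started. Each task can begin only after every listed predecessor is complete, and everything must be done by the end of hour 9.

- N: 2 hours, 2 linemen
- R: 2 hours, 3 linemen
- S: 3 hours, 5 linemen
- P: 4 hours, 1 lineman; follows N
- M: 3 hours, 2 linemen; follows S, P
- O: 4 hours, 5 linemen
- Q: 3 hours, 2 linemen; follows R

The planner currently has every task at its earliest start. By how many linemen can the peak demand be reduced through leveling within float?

Early-start peak: h1:15  h2:15  h3:13  h4:8  h5:3  h6:1  h7:2  h8:2  h9:2 ⇒ 15.
Leveled (N@1, R@1, S@3, P@3, M@7, O@6, Q@3): h1:5  h2:5  h3:8  h4:8  h5:8  h6:6  h7:7  h8:7  h9:7 ⇒ 8.
Reduction 15 − 8 = 7.

7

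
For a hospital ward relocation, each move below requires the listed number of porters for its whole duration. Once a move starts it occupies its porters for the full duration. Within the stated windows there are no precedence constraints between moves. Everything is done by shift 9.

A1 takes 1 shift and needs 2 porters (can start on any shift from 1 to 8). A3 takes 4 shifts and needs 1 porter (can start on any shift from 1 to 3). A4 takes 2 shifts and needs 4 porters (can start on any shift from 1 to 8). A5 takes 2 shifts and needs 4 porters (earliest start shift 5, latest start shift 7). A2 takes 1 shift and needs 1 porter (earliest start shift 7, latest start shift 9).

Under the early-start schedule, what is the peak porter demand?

Early-start schedule: A1@1, A3@1, A4@1, A5@5, A2@7.
Load per shift: shift 1: 7, shift 2: 5, shift 3: 1, shift 4: 1, shift 5: 4, shift 6: 4, shift 7: 1, shift 8: 0, shift 9: 0.
Peak is 7.

7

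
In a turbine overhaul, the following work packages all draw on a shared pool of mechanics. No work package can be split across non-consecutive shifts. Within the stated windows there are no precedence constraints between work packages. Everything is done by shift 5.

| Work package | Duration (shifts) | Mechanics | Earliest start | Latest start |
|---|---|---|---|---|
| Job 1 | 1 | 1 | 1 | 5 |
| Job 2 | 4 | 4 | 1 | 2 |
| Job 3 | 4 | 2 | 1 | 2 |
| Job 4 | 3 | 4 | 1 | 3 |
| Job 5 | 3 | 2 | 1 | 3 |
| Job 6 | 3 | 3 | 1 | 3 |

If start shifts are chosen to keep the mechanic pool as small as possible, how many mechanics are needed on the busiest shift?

Early-start (Job 1@1, Job 2@1, Job 3@1, Job 4@1, Job 5@1, Job 6@1) gives peak 16: s1:16  s2:15  s3:15  s4:6  s5:0.
Shift Job 6→2.
Schedule Job 1@1, Job 2@1, Job 3@1, Job 4@1, Job 5@1, Job 6@2: s1:13  s2:15  s3:15  s4:9  s5:0 — peak 15.

15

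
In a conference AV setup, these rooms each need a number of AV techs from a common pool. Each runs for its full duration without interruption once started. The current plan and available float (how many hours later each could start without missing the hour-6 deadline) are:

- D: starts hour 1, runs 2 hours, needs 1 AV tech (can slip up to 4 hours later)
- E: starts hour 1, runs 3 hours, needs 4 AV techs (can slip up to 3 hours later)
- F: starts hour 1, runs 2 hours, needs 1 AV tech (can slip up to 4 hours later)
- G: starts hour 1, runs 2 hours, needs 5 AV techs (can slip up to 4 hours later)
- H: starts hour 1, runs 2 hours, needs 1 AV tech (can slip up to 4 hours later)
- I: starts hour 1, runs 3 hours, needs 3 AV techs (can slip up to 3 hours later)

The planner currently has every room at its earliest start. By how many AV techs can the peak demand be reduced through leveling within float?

Early-start peak: h1:15  h2:15  h3:7  h4:0  h5:0  h6:0 ⇒ 15.
Leveled (D@1, E@1, F@1, G@4, H@1, I@3): h1:7  h2:7  h3:7  h4:8  h5:8  h6:0 ⇒ 8.
Reduction 15 − 8 = 7.

7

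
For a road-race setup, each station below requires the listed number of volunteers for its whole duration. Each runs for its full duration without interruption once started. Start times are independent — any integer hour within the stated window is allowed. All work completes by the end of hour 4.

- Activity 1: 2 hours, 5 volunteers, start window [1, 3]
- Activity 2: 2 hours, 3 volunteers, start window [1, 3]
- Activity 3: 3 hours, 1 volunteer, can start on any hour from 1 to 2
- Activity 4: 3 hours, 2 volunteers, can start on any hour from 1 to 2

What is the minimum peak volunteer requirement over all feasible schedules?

8

Early-start (Activity 1@1, Activity 2@1, Activity 3@1, Activity 4@1) gives peak 11: h1:11  h2:11  h3:3  h4:0.
Shift Activity 2→3.
Schedule Activity 1@1, Activity 2@3, Activity 3@1, Activity 4@1: h1:8  h2:8  h3:6  h4:3 — peak 8.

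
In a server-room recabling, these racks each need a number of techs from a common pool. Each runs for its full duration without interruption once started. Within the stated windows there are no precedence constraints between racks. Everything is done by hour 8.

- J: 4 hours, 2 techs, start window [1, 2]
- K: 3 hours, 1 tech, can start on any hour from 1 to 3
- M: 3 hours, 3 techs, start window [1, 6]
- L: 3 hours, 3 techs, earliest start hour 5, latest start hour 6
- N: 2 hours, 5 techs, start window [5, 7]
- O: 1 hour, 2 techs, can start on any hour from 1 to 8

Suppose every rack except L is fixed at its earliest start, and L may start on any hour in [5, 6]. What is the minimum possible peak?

L@5: h1:8  h2:6  h3:6  h4:2  h5:8  h6:8  h7:3  h8:0 → peak 8
L@6: h1:8  h2:6  h3:6  h4:2  h5:5  h6:8  h7:3  h8:3 → peak 8
Best is L@5, peak 8.

8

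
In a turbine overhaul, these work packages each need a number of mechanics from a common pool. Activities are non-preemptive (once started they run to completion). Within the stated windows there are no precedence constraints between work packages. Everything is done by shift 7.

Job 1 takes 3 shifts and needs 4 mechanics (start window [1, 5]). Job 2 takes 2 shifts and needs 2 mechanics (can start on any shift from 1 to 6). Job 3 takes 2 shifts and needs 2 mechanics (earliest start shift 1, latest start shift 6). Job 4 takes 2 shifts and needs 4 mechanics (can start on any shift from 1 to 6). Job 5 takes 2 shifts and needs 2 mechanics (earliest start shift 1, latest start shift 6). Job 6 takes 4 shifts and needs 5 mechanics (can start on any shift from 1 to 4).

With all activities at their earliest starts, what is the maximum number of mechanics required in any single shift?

Early-start schedule: Job 1@1, Job 2@1, Job 3@1, Job 4@1, Job 5@1, Job 6@1.
Load per shift: shift 1: 19, shift 2: 19, shift 3: 9, shift 4: 5, shift 5: 0, shift 6: 0, shift 7: 0.
Peak is 19.

19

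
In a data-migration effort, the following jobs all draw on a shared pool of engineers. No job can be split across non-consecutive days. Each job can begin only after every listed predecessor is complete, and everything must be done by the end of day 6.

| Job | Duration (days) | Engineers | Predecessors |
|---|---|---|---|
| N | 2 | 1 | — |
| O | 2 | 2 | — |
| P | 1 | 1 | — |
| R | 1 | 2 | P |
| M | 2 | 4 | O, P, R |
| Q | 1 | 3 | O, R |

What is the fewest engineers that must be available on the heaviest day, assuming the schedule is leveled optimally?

4

Early-start (N@1, O@1, P@1, R@2, M@3, Q@3) gives peak 7: d1:4  d2:5  d3:7  d4:4  d5:0  d6:0.
Shift R→3, M→4, Q→6.
Schedule N@1, O@1, P@1, R@3, M@4, Q@6: d1:4  d2:3  d3:2  d4:4  d5:4  d6:3 — peak 4.
Total engineer-days = 20 over 6 days ⇒ peak ≥ ⌈20/6⌉ = 4, so 4 is optimal.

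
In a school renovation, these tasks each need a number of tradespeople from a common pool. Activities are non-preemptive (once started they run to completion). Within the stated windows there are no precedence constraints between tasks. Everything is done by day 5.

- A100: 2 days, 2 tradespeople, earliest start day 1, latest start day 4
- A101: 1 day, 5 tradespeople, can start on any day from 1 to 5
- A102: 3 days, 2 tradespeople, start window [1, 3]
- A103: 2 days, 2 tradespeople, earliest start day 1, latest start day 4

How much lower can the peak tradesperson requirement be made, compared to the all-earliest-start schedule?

6

Early-start peak: d1:11  d2:6  d3:2  d4:0  d5:0 ⇒ 11.
Leveled (A100@1, A101@5, A102@1, A103@3): d1:4  d2:4  d3:4  d4:2  d5:5 ⇒ 5.
Reduction 11 − 5 = 6.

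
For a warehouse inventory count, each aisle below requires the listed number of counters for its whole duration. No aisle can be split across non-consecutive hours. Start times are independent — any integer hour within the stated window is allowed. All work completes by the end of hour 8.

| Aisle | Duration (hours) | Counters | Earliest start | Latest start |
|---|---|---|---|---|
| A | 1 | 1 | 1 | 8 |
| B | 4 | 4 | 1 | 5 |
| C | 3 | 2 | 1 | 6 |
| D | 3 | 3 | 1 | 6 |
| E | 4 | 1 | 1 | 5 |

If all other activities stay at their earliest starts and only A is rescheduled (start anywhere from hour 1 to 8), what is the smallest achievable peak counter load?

10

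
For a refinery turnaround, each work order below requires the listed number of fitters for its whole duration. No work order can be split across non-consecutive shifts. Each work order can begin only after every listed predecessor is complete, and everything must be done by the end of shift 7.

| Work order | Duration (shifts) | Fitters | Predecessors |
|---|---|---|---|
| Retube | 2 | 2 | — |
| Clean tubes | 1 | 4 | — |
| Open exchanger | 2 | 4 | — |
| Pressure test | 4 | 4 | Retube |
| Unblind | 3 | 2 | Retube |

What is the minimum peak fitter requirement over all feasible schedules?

6

Early-start (Retube@1, Clean tubes@1, Open exchanger@1, Pressure test@3, Unblind@3) gives peak 10: s1:10  s2:6  s3:6  s4:6  s5:6  s6:4  s7:0.
Shift Open exchanger→2, Pressure test→4.
Schedule Retube@1, Clean tubes@1, Open exchanger@2, Pressure test@4, Unblind@3: s1:6  s2:6  s3:6  s4:6  s5:6  s6:4  s7:4 — peak 6.
Total fitter-shifts = 38 over 7 shifts ⇒ peak ≥ ⌈38/7⌉ = 6, so 6 is optimal.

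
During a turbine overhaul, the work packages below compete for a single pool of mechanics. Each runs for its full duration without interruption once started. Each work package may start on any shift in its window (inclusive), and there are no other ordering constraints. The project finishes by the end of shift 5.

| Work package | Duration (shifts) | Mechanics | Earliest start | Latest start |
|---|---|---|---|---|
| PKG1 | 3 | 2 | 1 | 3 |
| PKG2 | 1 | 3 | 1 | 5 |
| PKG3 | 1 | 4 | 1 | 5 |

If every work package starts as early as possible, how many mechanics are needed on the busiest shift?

9

Early-start schedule: PKG1@1, PKG2@1, PKG3@1.
Load per shift: shift 1: 9, shift 2: 2, shift 3: 2, shift 4: 0, shift 5: 0.
Peak is 9.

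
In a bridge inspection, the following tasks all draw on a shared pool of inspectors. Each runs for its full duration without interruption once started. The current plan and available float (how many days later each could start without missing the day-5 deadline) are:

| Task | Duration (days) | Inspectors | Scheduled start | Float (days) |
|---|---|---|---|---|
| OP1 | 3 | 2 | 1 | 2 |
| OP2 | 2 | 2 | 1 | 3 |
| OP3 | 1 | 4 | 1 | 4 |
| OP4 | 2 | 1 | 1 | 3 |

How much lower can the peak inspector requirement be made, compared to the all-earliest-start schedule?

Early-start peak: d1:9  d2:5  d3:2  d4:0  d5:0 ⇒ 9.
Leveled (OP1@1, OP2@1, OP3@5, OP4@3): d1:4  d2:4  d3:3  d4:1  d5:4 ⇒ 4.
Reduction 9 − 4 = 5.

5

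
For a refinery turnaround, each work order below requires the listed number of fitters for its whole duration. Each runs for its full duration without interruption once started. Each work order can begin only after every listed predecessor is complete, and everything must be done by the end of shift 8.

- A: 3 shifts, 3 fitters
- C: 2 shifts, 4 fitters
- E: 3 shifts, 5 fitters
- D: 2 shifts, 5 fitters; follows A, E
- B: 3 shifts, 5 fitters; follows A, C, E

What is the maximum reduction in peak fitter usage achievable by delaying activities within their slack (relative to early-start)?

3

Early-start peak: s1:12  s2:12  s3:8  s4:10  s5:10  s6:5  s7:0  s8:0 ⇒ 12.
Leveled (A@1, C@4, E@1, D@4, B@6): s1:8  s2:8  s3:8  s4:9  s5:9  s6:5  s7:5  s8:5 ⇒ 9.
Reduction 12 − 9 = 3.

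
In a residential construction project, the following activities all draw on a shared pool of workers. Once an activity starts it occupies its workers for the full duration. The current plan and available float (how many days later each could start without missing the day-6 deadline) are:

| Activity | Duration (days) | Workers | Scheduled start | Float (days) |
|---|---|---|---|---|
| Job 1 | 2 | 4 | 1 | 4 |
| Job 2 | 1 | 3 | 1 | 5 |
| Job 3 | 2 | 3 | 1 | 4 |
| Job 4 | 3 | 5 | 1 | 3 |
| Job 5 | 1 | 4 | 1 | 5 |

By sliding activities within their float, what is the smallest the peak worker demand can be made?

Early-start (Job 1@1, Job 2@1, Job 3@1, Job 4@1, Job 5@1) gives peak 19: d1:19  d2:12  d3:5  d4:0  d5:0  d6:0.
Shift Job 3→2, Job 4→4, Job 5→3.
Schedule Job 1@1, Job 2@1, Job 3@2, Job 4@4, Job 5@3: d1:7  d2:7  d3:7  d4:5  d5:5  d6:5 — peak 7.

7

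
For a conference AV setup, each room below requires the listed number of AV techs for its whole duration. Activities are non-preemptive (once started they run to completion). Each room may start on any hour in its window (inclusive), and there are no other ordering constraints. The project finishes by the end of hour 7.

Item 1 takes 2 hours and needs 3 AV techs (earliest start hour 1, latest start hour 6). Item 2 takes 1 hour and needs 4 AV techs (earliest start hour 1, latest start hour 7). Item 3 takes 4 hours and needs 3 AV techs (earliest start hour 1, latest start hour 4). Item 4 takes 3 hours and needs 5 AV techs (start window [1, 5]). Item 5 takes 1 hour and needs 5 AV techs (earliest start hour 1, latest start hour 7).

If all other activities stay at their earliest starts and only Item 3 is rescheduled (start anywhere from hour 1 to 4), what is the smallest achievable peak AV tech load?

Item 3@1: h1:20  h2:11  h3:8  h4:3  h5:0  h6:0  h7:0 → peak 20
Item 3@2: h1:17  h2:11  h3:8  h4:3  h5:3  h6:0  h7:0 → peak 17
Item 3@3: h1:17  h2:8  h3:8  h4:3  h5:3  h6:3  h7:0 → peak 17
Item 3@4: h1:17  h2:8  h3:5  h4:3  h5:3  h6:3  h7:3 → peak 17
Best is Item 3@2, peak 17.

17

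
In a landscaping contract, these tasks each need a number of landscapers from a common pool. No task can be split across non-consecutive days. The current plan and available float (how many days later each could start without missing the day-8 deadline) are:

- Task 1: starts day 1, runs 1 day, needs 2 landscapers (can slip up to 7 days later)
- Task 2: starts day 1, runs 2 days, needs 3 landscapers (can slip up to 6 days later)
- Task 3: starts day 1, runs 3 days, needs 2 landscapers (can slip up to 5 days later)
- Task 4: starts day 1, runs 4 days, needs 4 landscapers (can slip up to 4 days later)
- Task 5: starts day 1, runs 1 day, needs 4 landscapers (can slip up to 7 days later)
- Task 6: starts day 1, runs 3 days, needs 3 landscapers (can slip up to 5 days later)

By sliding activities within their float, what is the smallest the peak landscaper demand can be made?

6

Early-start (Task 1@1, Task 2@1, Task 3@1, Task 4@1, Task 5@1, Task 6@1) gives peak 18: d1:18  d2:12  d3:9  d4:4  d5:0  d6:0  d7:0  d8:0.
Shift Task 2→2, Task 3→4, Task 4→4, Task 5→8.
Schedule Task 1@1, Task 2@2, Task 3@4, Task 4@4, Task 5@8, Task 6@1: d1:5  d2:6  d3:6  d4:6  d5:6  d6:6  d7:4  d8:4 — peak 6.
Total landscaper-days = 43 over 8 days ⇒ peak ≥ ⌈43/8⌉ = 6, so 6 is optimal.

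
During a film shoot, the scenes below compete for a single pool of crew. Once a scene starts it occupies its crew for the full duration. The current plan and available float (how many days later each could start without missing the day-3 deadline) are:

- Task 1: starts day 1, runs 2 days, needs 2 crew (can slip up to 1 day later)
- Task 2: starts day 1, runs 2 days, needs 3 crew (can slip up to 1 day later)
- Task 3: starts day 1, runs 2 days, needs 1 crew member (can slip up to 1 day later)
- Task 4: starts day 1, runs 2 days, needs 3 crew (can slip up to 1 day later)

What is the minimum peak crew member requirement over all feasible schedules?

9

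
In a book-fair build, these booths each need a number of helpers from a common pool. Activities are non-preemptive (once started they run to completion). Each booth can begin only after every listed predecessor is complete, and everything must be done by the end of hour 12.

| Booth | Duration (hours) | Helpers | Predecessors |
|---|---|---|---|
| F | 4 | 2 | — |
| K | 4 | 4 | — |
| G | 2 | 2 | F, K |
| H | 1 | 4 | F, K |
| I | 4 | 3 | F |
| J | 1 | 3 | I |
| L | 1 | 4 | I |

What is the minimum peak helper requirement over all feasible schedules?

6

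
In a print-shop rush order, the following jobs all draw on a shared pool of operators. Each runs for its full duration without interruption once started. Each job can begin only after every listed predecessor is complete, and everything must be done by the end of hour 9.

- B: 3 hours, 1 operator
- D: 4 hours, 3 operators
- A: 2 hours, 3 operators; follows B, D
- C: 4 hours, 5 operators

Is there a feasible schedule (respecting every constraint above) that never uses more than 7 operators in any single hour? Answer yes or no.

no

The minimum achievable peak is 8; 7 < 8, so no feasible schedule stays within the cap.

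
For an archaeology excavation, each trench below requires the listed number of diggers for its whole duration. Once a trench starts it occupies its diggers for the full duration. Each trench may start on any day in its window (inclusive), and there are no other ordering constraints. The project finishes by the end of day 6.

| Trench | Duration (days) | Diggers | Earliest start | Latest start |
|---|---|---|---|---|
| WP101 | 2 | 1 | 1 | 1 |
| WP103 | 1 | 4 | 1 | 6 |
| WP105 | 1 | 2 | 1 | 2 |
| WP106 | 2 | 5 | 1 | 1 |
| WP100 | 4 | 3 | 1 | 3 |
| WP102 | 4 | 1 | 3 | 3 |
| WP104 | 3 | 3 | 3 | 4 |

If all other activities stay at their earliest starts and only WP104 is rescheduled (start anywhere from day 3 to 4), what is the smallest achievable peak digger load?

WP104@3: d1:15  d2:9  d3:7  d4:7  d5:4  d6:1 → peak 15
WP104@4: d1:15  d2:9  d3:4  d4:7  d5:4  d6:4 → peak 15
Best is WP104@3, peak 15.

15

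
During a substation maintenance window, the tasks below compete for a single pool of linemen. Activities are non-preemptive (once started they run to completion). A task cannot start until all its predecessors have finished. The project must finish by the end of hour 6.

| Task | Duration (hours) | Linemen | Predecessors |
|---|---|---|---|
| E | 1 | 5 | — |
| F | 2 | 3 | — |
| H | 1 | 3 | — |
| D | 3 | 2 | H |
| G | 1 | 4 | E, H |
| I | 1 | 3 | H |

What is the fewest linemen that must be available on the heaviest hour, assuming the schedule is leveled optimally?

Early-start (E@1, F@1, H@1, D@2, G@2, I@2) gives peak 12: h1:11  h2:12  h3:2  h4:2  h5:0  h6:0.
Shift F→3, H→2, D→3, G→6, I→5.
Schedule E@1, F@3, H@2, D@3, G@6, I@5: h1:5  h2:3  h3:5  h4:5  h5:5  h6:4 — peak 5.
Total lineman-hours = 27 over 6 hours ⇒ peak ≥ ⌈27/6⌉ = 5, so 5 is optimal.

5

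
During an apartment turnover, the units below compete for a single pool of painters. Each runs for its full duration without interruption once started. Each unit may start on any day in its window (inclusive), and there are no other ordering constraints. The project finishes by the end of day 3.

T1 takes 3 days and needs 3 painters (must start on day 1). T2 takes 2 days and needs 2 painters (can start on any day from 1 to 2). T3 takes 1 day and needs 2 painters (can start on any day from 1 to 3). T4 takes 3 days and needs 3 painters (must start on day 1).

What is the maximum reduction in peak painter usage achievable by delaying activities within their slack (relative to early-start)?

2

Early-start peak: d1:10  d2:8  d3:6 ⇒ 10.
Leveled (T1@1, T2@1, T3@3, T4@1): d1:8  d2:8  d3:8 ⇒ 8.
Reduction 10 − 8 = 2.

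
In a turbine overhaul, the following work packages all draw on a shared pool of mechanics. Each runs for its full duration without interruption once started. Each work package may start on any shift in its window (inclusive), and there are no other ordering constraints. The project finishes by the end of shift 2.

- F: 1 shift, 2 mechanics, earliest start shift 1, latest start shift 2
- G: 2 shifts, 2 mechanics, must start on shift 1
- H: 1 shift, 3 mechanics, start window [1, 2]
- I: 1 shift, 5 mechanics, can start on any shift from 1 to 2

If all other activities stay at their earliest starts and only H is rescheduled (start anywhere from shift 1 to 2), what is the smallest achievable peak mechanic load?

9

H@1: s1:12  s2:2 → peak 12
H@2: s1:9  s2:5 → peak 9
Best is H@2, peak 9.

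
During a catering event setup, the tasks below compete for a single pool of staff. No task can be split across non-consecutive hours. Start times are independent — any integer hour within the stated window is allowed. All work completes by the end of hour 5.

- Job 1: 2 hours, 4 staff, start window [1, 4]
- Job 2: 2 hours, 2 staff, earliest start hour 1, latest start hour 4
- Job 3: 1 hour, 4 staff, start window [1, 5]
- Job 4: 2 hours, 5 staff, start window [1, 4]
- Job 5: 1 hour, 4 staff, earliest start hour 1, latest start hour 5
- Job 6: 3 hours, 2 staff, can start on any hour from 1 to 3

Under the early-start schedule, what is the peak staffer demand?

Early-start schedule: Job 1@1, Job 2@1, Job 3@1, Job 4@1, Job 5@1, Job 6@1.
Load per hour: hour 1: 21, hour 2: 13, hour 3: 2, hour 4: 0, hour 5: 0.
Peak is 21.

21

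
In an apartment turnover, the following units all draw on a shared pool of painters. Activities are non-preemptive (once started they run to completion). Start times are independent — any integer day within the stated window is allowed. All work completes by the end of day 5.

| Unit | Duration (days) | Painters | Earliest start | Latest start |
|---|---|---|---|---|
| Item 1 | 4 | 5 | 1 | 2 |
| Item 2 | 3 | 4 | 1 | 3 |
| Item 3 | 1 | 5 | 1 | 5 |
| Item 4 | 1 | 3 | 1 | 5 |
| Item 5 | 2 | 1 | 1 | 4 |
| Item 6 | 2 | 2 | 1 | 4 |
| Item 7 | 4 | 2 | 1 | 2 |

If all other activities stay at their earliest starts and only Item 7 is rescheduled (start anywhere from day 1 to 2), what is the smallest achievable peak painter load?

20

Item 7@1: d1:22  d2:14  d3:11  d4:7  d5:0 → peak 22
Item 7@2: d1:20  d2:14  d3:11  d4:7  d5:2 → peak 20
Best is Item 7@2, peak 20.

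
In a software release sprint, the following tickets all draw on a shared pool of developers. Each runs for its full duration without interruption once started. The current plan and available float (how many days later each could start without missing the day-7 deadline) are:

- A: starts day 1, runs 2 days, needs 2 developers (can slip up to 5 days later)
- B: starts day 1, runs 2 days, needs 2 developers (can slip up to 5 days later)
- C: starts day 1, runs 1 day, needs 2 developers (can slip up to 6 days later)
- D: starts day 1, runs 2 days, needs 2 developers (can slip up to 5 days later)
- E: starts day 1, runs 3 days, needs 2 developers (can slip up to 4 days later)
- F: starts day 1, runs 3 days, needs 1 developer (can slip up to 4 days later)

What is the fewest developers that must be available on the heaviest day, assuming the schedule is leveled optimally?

4

Early-start (A@1, B@1, C@1, D@1, E@1, F@1) gives peak 11: d1:11  d2:9  d3:3  d4:0  d5:0  d6:0  d7:0.
Shift C→3, D→3, E→4, F→5.
Schedule A@1, B@1, C@3, D@3, E@4, F@5: d1:4  d2:4  d3:4  d4:4  d5:3  d6:3  d7:1 — peak 4.
Total developer-days = 23 over 7 days ⇒ peak ≥ ⌈23/7⌉ = 4, so 4 is optimal.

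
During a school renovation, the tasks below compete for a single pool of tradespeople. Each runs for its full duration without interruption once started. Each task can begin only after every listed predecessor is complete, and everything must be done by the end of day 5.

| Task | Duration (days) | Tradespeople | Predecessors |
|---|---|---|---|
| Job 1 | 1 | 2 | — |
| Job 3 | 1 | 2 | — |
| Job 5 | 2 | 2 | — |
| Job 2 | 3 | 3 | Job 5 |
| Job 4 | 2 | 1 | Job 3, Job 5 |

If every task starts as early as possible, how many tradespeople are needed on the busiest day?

6

Early-start schedule: Job 1@1, Job 3@1, Job 5@1, Job 2@3, Job 4@3.
Load per day: day 1: 6, day 2: 2, day 3: 4, day 4: 4, day 5: 3.
Peak is 6.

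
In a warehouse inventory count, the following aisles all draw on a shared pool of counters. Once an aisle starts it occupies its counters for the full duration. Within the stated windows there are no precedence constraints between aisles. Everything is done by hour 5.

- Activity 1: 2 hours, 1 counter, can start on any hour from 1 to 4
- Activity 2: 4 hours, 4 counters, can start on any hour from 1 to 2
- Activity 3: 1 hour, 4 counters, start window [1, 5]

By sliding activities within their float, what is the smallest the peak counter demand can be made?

Early-start (Activity 1@1, Activity 2@1, Activity 3@1) gives peak 9: h1:9  h2:5  h3:4  h4:4  h5:0.
Shift Activity 3→5.
Schedule Activity 1@1, Activity 2@1, Activity 3@5: h1:5  h2:5  h3:4  h4:4  h5:4 — peak 5.
Total counter-hours = 22 over 5 hours ⇒ peak ≥ ⌈22/5⌉ = 5, so 5 is optimal.

5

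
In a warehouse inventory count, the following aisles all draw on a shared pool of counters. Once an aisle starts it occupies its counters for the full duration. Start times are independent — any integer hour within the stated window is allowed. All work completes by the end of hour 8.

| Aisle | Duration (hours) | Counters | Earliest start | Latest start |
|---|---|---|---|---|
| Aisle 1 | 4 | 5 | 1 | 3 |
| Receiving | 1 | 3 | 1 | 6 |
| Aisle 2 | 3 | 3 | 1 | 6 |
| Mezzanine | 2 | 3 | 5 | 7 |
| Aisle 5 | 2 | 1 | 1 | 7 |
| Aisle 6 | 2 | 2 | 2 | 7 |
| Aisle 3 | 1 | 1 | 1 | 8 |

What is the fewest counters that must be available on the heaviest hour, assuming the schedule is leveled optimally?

6

Early-start (Aisle 1@1, Receiving@1, Aisle 2@1, Mezzanine@5, Aisle 5@1, Aisle 6@2, Aisle 3@1) gives peak 13: h1:13  h2:11  h3:10  h4:5  h5:3  h6:3  h7:0  h8:0.
Shift Receiving→5, Aisle 2→6, Aisle 6→7, Aisle 3→3.
Schedule Aisle 1@1, Receiving@5, Aisle 2@6, Mezzanine@5, Aisle 5@1, Aisle 6@7, Aisle 3@3: h1:6  h2:6  h3:6  h4:5  h5:6  h6:6  h7:5  h8:5 — peak 6.
Total counter-hours = 45 over 8 hours ⇒ peak ≥ ⌈45/8⌉ = 6, so 6 is optimal.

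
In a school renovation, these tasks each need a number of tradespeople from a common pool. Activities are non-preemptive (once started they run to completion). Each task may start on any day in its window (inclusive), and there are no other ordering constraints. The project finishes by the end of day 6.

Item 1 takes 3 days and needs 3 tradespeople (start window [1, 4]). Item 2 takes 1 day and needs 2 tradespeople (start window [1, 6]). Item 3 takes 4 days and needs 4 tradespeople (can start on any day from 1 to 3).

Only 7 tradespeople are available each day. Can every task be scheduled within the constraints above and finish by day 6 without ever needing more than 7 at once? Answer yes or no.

yes

Schedule Item 1@1, Item 2@1, Item 3@2: d1:5  d2:7  d3:7  d4:4  d5:4  d6:0 — peak 7 ≤ 7.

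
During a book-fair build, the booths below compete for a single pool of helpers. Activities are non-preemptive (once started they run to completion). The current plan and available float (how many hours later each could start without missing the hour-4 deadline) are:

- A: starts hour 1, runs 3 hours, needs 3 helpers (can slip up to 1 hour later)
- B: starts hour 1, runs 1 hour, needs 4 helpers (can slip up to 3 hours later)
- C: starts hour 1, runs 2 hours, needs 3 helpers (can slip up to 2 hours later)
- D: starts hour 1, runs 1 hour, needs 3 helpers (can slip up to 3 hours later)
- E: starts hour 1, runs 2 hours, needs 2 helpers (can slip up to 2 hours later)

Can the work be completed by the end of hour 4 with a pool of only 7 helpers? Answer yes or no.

no

The minimum achievable peak is 8; 7 < 8, so no feasible schedule stays within the cap.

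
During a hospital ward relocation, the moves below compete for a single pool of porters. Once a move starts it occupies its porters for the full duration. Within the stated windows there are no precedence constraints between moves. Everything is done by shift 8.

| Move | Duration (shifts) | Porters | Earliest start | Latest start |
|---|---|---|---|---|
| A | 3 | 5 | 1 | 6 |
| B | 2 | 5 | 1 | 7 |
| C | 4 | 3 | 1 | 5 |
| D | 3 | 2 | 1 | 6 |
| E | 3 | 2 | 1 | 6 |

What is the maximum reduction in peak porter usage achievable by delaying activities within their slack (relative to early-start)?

Early-start peak: s1:17  s2:17  s3:12  s4:3  s5:0  s6:0  s7:0  s8:0 ⇒ 17.
Leveled (A@1, B@4, C@1, D@5, E@6): s1:8  s2:8  s3:8  s4:8  s5:7  s6:4  s7:4  s8:2 ⇒ 8.
Reduction 17 − 8 = 9.

9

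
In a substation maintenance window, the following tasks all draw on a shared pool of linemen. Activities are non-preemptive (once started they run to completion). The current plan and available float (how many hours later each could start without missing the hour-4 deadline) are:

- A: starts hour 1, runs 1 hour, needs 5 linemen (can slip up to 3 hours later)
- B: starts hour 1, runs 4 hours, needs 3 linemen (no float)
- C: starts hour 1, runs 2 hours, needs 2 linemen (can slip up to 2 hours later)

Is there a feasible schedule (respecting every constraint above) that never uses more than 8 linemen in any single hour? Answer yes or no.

Schedule A@1, B@1, C@2: h1:8  h2:5  h3:5  h4:3 — peak 8 ≤ 8.

yes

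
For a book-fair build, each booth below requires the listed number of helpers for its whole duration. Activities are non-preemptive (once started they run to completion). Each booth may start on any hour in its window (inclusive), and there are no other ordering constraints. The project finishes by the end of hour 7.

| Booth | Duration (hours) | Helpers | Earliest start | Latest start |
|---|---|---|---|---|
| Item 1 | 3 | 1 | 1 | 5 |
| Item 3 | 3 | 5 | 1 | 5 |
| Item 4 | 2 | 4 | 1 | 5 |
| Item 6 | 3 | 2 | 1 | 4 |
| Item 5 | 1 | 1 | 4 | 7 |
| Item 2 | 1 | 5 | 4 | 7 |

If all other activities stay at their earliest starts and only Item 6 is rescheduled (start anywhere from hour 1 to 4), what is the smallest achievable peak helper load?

Item 6@1: h1:12  h2:12  h3:8  h4:6  h5:0  h6:0  h7:0 → peak 12
Item 6@2: h1:10  h2:12  h3:8  h4:8  h5:0  h6:0  h7:0 → peak 12
Item 6@3: h1:10  h2:10  h3:8  h4:8  h5:2  h6:0  h7:0 → peak 10
Item 6@4: h1:10  h2:10  h3:6  h4:8  h5:2  h6:2  h7:0 → peak 10
Best is Item 6@3, peak 10.

10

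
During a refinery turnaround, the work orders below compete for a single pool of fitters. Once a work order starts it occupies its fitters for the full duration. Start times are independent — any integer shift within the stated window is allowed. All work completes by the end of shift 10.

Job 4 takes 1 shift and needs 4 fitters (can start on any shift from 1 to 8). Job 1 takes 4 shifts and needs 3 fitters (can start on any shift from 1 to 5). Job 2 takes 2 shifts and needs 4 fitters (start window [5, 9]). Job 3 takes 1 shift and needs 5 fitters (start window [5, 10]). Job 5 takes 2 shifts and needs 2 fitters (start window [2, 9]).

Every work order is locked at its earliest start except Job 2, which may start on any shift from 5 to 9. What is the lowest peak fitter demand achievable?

7

Job 2@5: s1:7  s2:5  s3:5  s4:3  s5:9  s6:4  s7:0  s8:0  s9:0  s10:0 → peak 9
Job 2@6: s1:7  s2:5  s3:5  s4:3  s5:5  s6:4  s7:4  s8:0  s9:0  s10:0 → peak 7
Job 2@7: s1:7  s2:5  s3:5  s4:3  s5:5  s6:0  s7:4  s8:4  s9:0  s10:0 → peak 7
Job 2@8: s1:7  s2:5  s3:5  s4:3  s5:5  s6:0  s7:0  s8:4  s9:4  s10:0 → peak 7
Job 2@9: s1:7  s2:5  s3:5  s4:3  s5:5  s6:0  s7:0  s8:0  s9:4  s10:4 → peak 7
Best is Job 2@6, peak 7.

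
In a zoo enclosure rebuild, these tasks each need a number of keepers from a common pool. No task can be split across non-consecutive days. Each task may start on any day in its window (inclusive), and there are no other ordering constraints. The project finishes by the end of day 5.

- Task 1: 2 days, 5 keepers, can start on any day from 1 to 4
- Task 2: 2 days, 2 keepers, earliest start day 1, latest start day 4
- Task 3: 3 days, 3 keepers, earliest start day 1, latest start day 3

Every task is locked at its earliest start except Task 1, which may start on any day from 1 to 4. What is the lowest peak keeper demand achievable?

5

Task 1@1: d1:10  d2:10  d3:3  d4:0  d5:0 → peak 10
Task 1@2: d1:5  d2:10  d3:8  d4:0  d5:0 → peak 10
Task 1@3: d1:5  d2:5  d3:8  d4:5  d5:0 → peak 8
Task 1@4: d1:5  d2:5  d3:3  d4:5  d5:5 → peak 5
Best is Task 1@4, peak 5.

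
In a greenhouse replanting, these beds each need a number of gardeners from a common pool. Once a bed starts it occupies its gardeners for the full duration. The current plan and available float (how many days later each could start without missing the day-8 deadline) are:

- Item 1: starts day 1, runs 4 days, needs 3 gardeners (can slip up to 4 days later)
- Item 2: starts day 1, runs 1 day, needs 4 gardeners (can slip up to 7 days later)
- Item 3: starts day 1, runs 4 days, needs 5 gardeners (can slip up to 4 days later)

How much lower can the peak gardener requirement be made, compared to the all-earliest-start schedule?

Early-start peak: d1:12  d2:8  d3:8  d4:8  d5:0  d6:0  d7:0  d8:0 ⇒ 12.
Leveled (Item 1@1, Item 2@1, Item 3@5): d1:7  d2:3  d3:3  d4:3  d5:5  d6:5  d7:5  d8:5 ⇒ 7.
Reduction 12 − 7 = 5.

5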